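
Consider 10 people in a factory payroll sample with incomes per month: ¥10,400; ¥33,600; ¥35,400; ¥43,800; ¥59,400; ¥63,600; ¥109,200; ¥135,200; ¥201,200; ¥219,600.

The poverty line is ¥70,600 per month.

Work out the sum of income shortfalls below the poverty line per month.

Below the line: ¥10,400, ¥33,600, ¥35,400, ¥43,800, ¥59,400, ¥63,600 (q = 6 of N = 10).
Individual gaps: 70600−10400 = 60200; 70600−33600 = 37000; 70600−35400 = 35200; 70600−43800 = 26800; 70600−59400 = 11200; 70600−63600 = 7000.
Aggregate gap = ¥177,400.

¥177,400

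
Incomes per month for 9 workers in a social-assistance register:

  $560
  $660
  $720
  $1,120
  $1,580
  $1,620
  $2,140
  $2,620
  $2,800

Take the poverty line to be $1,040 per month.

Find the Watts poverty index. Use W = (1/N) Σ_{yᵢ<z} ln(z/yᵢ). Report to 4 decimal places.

0.1602

Poor units: $560, $660, $720 (q = 3 of N = 9).
ln(z/y) terms: ln(1040/560) = 0.6190; ln(1040/660) = 0.4547; ln(1040/720) = 0.3677.
W = 1.441500 / 9 = 0.1602.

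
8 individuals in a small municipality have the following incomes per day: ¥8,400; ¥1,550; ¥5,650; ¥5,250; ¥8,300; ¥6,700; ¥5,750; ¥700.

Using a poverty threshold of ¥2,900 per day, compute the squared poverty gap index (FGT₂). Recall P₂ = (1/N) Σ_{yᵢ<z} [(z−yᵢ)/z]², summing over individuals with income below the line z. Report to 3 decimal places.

0.099

Poor units: ¥700, ¥1,550 (q = 2 of N = 8).
Relative gaps: (2900−700)/2900 = 0.7586; (2900−1550)/2900 = 0.4655.
Squared: 0.5755; 0.2167.
Sum = 0.792212; P₂ = 0.792212 / 8 = 0.099.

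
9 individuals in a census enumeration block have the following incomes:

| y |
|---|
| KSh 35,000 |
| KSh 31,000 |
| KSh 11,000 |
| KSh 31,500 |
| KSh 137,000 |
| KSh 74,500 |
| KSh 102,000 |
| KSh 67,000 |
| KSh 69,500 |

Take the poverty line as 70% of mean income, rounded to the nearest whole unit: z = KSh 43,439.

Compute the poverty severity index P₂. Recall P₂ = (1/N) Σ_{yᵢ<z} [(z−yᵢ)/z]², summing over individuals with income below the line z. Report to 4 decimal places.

0.0837

Below the line: KSh 11,000, KSh 31,000, KSh 31,500, KSh 35,000 (q = 4 of N = 9).
Normalized shortfalls: (43439−11000)/43439 = 0.7468; (43439−31000)/43439 = 0.2864; (43439−31500)/43439 = 0.2748; (43439−35000)/43439 = 0.1943.
Squared: 0.5577; 0.0820; 0.0755; 0.0377.
Sum = 0.752949; P₂ = 0.752949 / 9 = 0.0837.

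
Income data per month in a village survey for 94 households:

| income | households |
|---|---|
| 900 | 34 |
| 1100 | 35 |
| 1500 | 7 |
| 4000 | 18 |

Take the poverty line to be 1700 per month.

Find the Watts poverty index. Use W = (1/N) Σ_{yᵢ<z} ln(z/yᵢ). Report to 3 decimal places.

Below z: 34×900, 35×1100, 7×1500 (q = 76 of N = 94).
Log gaps: ln(1700/900) = 0.6360 (×34); ln(1700/1100) = 0.4353 (×35); ln(1700/1500) = 0.1252 (×7).
W = 37.735893 / 94 = 0.401.

0.401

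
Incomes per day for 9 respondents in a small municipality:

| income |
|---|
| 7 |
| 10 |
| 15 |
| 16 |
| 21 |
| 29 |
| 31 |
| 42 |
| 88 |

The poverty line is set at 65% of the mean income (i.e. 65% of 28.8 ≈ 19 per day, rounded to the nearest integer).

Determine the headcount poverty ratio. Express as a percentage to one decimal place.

4 of the 9 respondents have income below 19.
H = 4/9 = 44.4%.

44.4%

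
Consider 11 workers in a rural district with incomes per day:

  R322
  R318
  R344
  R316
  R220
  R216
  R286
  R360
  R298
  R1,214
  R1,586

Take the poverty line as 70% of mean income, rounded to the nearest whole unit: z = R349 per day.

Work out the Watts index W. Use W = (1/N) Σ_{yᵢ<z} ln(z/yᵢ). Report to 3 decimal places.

0.144

Below the line: R216, R220, R286, R298, R316, R318, R322, R344 (q = 8 of N = 11).
Log gaps: ln(349/216) = 0.4798; ln(349/220) = 0.4614; ln(349/286) = 0.1991; ln(349/298) = 0.1580; ln(349/316) = 0.0993; ln(349/318) = 0.0930; ln(349/322) = 0.0805; ln(349/344) = 0.0144.
W = 1.585597 / 11 = 0.144.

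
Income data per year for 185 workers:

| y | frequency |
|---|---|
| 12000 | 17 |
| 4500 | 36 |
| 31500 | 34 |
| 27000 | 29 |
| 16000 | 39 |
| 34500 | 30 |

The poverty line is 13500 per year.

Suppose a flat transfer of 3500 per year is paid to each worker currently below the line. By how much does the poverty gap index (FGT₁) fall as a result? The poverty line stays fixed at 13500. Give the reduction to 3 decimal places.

Before: below the line — 36×4500, 17×12000; poverty gap index (FGT₁) = 0.13994.
After the 3500 transfer: below the line — 36×8000; poverty gap index (FGT₁) = 0.07928.
Reduction = 0.13994 − 0.07928 = 0.061.

0.061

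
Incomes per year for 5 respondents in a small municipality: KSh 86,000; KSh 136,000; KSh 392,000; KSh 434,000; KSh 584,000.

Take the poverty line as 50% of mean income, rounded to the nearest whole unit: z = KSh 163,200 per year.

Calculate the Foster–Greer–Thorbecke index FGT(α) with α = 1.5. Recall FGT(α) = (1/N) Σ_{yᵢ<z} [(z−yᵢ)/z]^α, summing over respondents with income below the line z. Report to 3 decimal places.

Incomes under z: KSh 86,000, KSh 136,000 (q = 2 of N = 5).
Gap ratios (z−y)/z: (163200−86000)/163200 = 0.4730; (163200−136000)/163200 = 0.1667.
Raised to α = 1.5: 0.32535; 0.06804.
Sum = 0.393388; FGT(1.5) = 0.393388 / 5 = 0.079.

0.079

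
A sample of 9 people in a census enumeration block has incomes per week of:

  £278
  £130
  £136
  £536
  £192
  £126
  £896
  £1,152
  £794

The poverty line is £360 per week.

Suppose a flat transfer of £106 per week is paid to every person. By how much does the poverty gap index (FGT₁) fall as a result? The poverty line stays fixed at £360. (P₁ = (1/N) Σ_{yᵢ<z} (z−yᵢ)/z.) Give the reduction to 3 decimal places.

Before: below the line — £126, £130, £136, £192, £278; poverty gap index (FGT₁) = 0.28951.
After the £106 transfer: below the line — £232, £236, £242, £298; poverty gap index (FGT₁) = 0.13333.
Reduction = 0.28951 − 0.13333 = 0.156.

0.156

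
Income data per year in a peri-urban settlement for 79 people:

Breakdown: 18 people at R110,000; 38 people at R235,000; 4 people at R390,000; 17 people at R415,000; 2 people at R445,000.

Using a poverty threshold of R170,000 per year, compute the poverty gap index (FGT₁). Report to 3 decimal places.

0.080

Below z: 18×R110,000 (q = 18 of N = 79).
Gap ratios (z−y)/z: (170000−110000)/170000 = 0.3529 (×18).
Σ = 6.352941. Dividing by the full population N = 79 gives P₁ = 0.080.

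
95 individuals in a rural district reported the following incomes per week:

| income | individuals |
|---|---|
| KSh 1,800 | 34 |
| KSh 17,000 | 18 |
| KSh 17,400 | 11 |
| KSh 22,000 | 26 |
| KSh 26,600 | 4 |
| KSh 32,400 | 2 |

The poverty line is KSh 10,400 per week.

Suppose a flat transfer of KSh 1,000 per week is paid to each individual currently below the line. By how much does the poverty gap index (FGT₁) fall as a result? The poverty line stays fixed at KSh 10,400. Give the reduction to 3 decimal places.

0.034

Before: below the line — 34×KSh 1,800; poverty gap index (FGT₁) = 0.29595.
After the KSh 1,000 transfer: below the line — 34×KSh 2,800; poverty gap index (FGT₁) = 0.26154.
Reduction = 0.29595 − 0.26154 = 0.034.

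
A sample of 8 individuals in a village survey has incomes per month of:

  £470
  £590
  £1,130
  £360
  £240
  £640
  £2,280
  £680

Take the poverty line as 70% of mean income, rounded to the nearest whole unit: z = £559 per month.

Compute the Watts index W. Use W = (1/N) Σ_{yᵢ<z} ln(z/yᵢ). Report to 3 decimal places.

Incomes under z: £240, £360, £470 (q = 3 of N = 8).
ln(z/y) terms: ln(559/240) = 0.8455; ln(559/360) = 0.4400; ln(559/470) = 0.1734.
W = 1.458973 / 8 = 0.182.

0.182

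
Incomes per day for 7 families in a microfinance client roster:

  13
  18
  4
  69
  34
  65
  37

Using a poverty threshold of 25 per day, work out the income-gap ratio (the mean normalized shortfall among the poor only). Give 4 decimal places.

Poor units: 4, 13, 18 (q = 3 of N = 7).
Shortfall ratios (z−y)/z: 0.8400, 0.4800, 0.2800; sum = 1.600000.
The income-gap ratio divides by q (the poor only): 1.600000 / 3 = 0.5333.

0.5333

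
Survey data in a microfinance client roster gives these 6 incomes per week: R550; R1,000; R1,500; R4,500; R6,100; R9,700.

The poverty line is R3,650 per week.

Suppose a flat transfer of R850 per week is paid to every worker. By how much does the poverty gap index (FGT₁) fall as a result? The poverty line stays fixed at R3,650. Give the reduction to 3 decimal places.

Before: below the line — R550, R1,000, R1,500; poverty gap index (FGT₁) = 0.36073.
After the R850 transfer: below the line — R1,400, R1,850, R2,350; poverty gap index (FGT₁) = 0.24429.
Reduction = 0.36073 − 0.24429 = 0.116.

0.116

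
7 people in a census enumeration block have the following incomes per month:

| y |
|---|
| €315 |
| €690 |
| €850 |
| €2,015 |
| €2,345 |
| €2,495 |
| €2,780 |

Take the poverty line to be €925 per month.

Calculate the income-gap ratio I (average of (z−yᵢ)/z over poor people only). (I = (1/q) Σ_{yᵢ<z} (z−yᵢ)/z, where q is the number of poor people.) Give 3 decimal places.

Below z: €315, €690, €850 (q = 3 of N = 7).
Shortfall ratios (z−y)/z: 0.6595, 0.2541, 0.0811; sum = 0.994595.
I averages over the q = 3 poor units only: 0.994595 / 3 = 0.332.

0.332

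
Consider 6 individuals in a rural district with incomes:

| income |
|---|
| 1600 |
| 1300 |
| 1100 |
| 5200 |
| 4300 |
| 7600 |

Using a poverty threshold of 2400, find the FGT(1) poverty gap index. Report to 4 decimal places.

0.2222

Poor units: 1100, 1300, 1600 (q = 3 of N = 6).
Normalized shortfalls: (2400−1100)/2400 = 0.5417; (2400−1300)/2400 = 0.4583; (2400−1600)/2400 = 0.3333.
Σ = 1.333333. Dividing by the full population N = 6 gives P₁ = 0.2222.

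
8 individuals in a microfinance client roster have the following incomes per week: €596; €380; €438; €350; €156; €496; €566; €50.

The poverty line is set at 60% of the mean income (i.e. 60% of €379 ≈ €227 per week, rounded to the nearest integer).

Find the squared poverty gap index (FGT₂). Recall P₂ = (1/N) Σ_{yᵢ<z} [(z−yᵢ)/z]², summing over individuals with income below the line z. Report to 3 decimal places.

0.088

Below z: €50, €156 (q = 2 of N = 8).
Shortfall ratios: (227−50)/227 = 0.7797; (227−156)/227 = 0.3128.
Squared: 0.6080; 0.0978.
Sum = 0.705816; P₂ = 0.705816 / 8 = 0.088.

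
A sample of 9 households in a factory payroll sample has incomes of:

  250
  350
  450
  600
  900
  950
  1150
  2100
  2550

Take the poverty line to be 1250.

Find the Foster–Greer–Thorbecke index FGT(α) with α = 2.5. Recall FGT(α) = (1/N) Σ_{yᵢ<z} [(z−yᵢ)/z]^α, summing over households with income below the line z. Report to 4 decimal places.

Poor units: 250, 350, 450, 600, 900, 950, 1150 (q = 7 of N = 9).
Shortfall ratios: (1250−250)/1250 = 0.8000; (1250−350)/1250 = 0.7200; (1250−450)/1250 = 0.6400; (1250−600)/1250 = 0.5200; (1250−900)/1250 = 0.2800; (1250−950)/1250 = 0.2400; (1250−1150)/1250 = 0.0800.
Raised to α = 2.5: 0.57243; 0.43988; 0.32768; 0.19499; 0.04149; 0.02822; 0.00181.
Sum = 1.606492; FGT(2.5) = 1.606492 / 9 = 0.1785.

0.1785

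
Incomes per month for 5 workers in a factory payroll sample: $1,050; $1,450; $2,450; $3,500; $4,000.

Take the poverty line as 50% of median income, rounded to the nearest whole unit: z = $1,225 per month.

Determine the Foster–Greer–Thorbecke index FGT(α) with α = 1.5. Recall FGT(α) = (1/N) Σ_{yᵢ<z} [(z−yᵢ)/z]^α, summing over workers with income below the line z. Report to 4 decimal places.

Incomes under z: $1,050 (q = 1 of N = 5).
Normalized shortfalls: (1225−1050)/1225 = 0.1429.
Raised to α = 1.5: 0.05399.
Sum = 0.053995; FGT(1.5) = 0.053995 / 5 = 0.0108.

0.0108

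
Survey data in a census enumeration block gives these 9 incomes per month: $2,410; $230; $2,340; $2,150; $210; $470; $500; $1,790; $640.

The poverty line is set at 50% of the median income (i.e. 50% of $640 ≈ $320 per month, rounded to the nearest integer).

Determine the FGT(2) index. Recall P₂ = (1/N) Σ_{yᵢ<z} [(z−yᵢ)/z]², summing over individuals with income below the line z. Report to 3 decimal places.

Below the line: $210, $230 (q = 2 of N = 9).
Gap ratios (z−y)/z: (320−210)/320 = 0.3438; (320−230)/320 = 0.2812.
Squared: 0.1182; 0.0791.
Sum = 0.197266; P₂ = 0.197266 / 9 = 0.022.

0.022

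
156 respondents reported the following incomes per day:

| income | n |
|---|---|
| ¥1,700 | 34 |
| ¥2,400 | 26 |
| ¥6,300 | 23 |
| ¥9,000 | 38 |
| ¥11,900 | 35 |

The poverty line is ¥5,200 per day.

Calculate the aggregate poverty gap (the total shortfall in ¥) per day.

¥191,800

Incomes under z: 34×¥1,700, 26×¥2,400 (q = 60 of N = 156).
Individual gaps: 34×(5200−1700) = 119000; 26×(5200−2400) = 72800.
Aggregate gap = ¥191,800.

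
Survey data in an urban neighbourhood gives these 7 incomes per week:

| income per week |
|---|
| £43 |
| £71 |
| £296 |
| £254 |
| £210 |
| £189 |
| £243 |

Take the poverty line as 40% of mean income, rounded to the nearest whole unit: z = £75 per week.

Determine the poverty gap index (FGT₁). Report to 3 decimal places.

Incomes under z: £43, £71 (q = 2 of N = 7).
Normalized shortfalls: (75−43)/75 = 0.4267; (75−71)/75 = 0.0533.
Sum of shortfalls = 0.480000; P₁ averages over all N: 0.480000 / 7 = 0.069.

0.069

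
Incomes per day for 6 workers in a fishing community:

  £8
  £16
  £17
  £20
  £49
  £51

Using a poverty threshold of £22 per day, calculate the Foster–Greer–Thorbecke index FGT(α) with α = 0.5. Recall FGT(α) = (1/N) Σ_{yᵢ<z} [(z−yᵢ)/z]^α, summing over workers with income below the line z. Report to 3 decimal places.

Below z: £8, £16, £17, £20 (q = 4 of N = 6).
Shortfall ratios: (22−8)/22 = 0.6364; (22−16)/22 = 0.2727; (22−17)/22 = 0.2273; (22−20)/22 = 0.0909.
Raised to α = 0.5: 0.79772; 0.52223; 0.47673; 0.30151.
Sum = 2.098200; FGT(0.5) = 2.098200 / 6 = 0.350.

0.350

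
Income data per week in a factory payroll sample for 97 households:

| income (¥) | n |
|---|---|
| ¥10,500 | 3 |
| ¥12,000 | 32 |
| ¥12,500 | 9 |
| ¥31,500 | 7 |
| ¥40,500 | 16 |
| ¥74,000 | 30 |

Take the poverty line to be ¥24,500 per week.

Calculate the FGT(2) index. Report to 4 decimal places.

Poor units: 3×¥10,500, 32×¥12,000, 9×¥12,500 (q = 44 of N = 97).
Relative gaps: (24500−10500)/24500 = 0.5714 (×3); (24500−12000)/24500 = 0.5102 (×32); (24500−12500)/24500 = 0.4898 (×9).
Squared: 0.3265 (×3); 0.2603 (×32); 0.2399 (×9).
Sum = 11.468555; P₂ = 11.468555 / 97 = 0.1182.

0.1182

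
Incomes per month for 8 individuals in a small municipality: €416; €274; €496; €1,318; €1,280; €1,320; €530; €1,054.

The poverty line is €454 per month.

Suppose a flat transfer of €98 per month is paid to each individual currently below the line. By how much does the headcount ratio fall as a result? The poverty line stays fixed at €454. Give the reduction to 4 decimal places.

0.1250

Before: below the line — €274, €416; headcount ratio = 0.250000.
After the €98 transfer: below the line — €372; headcount ratio = 0.125000.
Reduction = 0.250000 − 0.125000 = 0.1250.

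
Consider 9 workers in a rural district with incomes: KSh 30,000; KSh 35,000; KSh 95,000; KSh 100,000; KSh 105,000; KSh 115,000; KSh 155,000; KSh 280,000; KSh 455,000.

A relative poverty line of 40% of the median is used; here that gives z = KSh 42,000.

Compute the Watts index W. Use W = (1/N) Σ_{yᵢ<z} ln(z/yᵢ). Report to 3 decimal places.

0.058

Below z: KSh 30,000, KSh 35,000 (q = 2 of N = 9).
ln(z/y) terms: ln(42000/30000) = 0.3365; ln(42000/35000) = 0.1823.
W = 0.518794 / 9 = 0.058.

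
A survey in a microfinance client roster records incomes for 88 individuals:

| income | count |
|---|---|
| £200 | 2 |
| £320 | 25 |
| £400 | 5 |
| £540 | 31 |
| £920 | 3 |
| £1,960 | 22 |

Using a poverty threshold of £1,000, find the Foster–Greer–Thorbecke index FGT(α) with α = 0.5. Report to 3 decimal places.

0.547

Below the line: 2×£200, 25×£320, 5×£400, 31×£540, 3×£920 (q = 66 of N = 88).
Relative gaps: (1000−200)/1000 = 0.8000 (×2); (1000−320)/1000 = 0.6800 (×25); (1000−400)/1000 = 0.6000 (×5); (1000−540)/1000 = 0.4600 (×31); (1000−920)/1000 = 0.0800 (×3).
Raised to α = 0.5: 0.89443 (×2); 0.82462 (×25); 0.77460 (×5); 0.67823 (×31); 0.28284 (×3).
Sum = 48.151117; FGT(0.5) = 48.151117 / 88 = 0.547.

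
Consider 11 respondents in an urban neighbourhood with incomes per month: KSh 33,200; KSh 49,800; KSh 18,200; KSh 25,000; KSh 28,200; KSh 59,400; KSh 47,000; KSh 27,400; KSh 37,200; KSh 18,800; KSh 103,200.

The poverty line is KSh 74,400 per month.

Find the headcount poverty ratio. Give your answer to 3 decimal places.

0.909

10 of the 11 respondents have income below KSh 74,400.
H = 10/11 = 0.909.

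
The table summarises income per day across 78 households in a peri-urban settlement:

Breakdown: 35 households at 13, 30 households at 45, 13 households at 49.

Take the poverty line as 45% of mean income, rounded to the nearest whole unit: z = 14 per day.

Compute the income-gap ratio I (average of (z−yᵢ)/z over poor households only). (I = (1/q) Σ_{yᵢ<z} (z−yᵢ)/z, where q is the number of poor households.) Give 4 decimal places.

0.0714

Below the line: 35×13 (q = 35 of N = 78).
Shortfall ratios (z−y)/z: 0.0714 (×35); sum = 2.500000.
The income-gap ratio divides by q (the poor only): 2.500000 / 35 = 0.0714.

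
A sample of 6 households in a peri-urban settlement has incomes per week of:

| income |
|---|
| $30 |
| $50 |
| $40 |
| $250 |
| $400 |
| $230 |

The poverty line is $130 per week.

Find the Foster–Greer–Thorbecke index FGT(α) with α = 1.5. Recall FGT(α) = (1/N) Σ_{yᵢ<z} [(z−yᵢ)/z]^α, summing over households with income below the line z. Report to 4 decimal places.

Below the line: $30, $40, $50 (q = 3 of N = 6).
Relative gaps: (130−30)/130 = 0.7692; (130−40)/130 = 0.6923; (130−50)/130 = 0.6154.
Raised to α = 1.5: 0.67466; 0.57603; 0.48275.
Sum = 1.733442; FGT(1.5) = 1.733442 / 6 = 0.2889.

0.2889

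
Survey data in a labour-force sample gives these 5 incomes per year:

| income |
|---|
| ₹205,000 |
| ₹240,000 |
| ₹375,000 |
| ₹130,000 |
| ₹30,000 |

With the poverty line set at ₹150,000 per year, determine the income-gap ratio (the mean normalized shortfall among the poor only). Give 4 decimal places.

0.4667

Below z: ₹30,000, ₹130,000 (q = 2 of N = 5).
Shortfall ratios (z−y)/z: 0.8000, 0.1333; sum = 0.933333.
The income-gap ratio divides by q (the poor only): 0.933333 / 2 = 0.4667.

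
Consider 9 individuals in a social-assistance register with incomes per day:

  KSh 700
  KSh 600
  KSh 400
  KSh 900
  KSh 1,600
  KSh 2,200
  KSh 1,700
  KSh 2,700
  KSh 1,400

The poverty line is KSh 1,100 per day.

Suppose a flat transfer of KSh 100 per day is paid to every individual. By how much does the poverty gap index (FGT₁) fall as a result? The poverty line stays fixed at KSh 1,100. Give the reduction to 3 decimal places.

Before: below the line — KSh 400, KSh 600, KSh 700, KSh 900; poverty gap index (FGT₁) = 0.18182.
After the KSh 100 transfer: below the line — KSh 500, KSh 700, KSh 800, KSh 1,000; poverty gap index (FGT₁) = 0.14141.
Reduction = 0.18182 − 0.14141 = 0.040.

0.040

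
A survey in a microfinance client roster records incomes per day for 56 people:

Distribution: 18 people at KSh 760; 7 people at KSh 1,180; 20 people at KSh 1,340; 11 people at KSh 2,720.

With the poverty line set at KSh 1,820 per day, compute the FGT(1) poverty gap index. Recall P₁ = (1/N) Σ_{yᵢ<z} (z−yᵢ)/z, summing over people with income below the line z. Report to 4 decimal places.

Poor units: 18×KSh 760, 7×KSh 1,180, 20×KSh 1,340 (q = 45 of N = 56).
Shortfall ratios: (1820−760)/1820 = 0.5824 (×18); (1820−1180)/1820 = 0.3516 (×7); (1820−1340)/1820 = 0.2637 (×20).
Sum of shortfalls = 18.219780; P₁ averages over all N: 18.219780 / 56 = 0.3254.

0.3254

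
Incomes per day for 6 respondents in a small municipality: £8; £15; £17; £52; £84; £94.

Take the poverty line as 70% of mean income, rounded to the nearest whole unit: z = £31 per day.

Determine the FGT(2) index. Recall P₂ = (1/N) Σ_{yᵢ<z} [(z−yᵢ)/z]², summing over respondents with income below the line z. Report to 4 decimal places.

Below the line: £8, £15, £17 (q = 3 of N = 6).
Shortfall ratios: (31−8)/31 = 0.7419; (31−15)/31 = 0.5161; (31−17)/31 = 0.4516.
Squared: 0.5505; 0.2664; 0.2040.
Sum = 1.020812; P₂ = 1.020812 / 6 = 0.1701.

0.1701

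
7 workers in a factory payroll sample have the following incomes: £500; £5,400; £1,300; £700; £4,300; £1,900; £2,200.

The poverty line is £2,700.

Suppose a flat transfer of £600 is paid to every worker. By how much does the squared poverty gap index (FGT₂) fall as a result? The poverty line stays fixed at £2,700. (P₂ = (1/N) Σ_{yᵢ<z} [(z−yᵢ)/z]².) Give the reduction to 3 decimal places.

Before: below the line — £500, £700, £1,300, £1,900, £2,200; squared poverty gap index (FGT₂) = 0.22908.
After the £600 transfer: below the line — £1,100, £1,300, £1,900, £2,500; squared poverty gap index (FGT₂) = 0.10190.
Reduction = 0.22908 − 0.10190 = 0.127.

0.127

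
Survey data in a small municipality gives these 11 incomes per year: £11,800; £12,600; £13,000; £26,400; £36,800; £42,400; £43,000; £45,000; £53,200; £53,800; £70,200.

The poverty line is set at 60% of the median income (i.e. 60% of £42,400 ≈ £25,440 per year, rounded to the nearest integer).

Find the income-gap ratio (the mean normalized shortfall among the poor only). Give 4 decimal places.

Below the line: £11,800, £12,600, £13,000 (q = 3 of N = 11).
Relative gaps: 0.5362, 0.5047, 0.4890; sum = 1.529874.
I averages over the q = 3 poor units only: 1.529874 / 3 = 0.5100.

0.5100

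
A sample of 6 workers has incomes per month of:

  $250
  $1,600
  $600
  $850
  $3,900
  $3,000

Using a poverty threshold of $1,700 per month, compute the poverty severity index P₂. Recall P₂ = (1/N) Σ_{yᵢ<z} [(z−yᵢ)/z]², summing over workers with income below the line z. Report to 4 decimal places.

Poor units: $250, $600, $850, $1,600 (q = 4 of N = 6).
Gap ratios (z−y)/z: (1700−250)/1700 = 0.8529; (1700−600)/1700 = 0.6471; (1700−850)/1700 = 0.5000; (1700−1600)/1700 = 0.0588.
Squared: 0.7275; 0.4187; 0.2500; 0.0035.
Sum = 1.399654; P₂ = 1.399654 / 6 = 0.2333.

0.2333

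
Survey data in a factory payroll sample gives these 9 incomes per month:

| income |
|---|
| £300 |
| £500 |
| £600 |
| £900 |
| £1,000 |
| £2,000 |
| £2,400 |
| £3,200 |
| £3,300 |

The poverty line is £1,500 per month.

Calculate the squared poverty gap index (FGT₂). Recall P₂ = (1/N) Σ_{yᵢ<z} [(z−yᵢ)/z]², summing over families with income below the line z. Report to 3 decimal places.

0.191

Incomes under z: £300, £500, £600, £900, £1,000 (q = 5 of N = 9).
Normalized shortfalls: (1500−300)/1500 = 0.8000; (1500−500)/1500 = 0.6667; (1500−600)/1500 = 0.6000; (1500−900)/1500 = 0.4000; (1500−1000)/1500 = 0.3333.
Squared: 0.6400; 0.4444; 0.3600; 0.1600; 0.1111.
Sum = 1.715556; P₂ = 1.715556 / 9 = 0.191.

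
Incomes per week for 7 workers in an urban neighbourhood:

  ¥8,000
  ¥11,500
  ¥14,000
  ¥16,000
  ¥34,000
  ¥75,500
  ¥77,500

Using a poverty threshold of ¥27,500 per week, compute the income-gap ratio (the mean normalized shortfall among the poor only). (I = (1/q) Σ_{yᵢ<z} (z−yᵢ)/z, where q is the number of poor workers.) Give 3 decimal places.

Below z: ¥8,000, ¥11,500, ¥14,000, ¥16,000 (q = 4 of N = 7).
Shortfall ratios (z−y)/z: 0.7091, 0.5818, 0.4909, 0.4182; sum = 2.200000.
I averages over the q = 4 poor units only: 2.200000 / 4 = 0.550.

0.550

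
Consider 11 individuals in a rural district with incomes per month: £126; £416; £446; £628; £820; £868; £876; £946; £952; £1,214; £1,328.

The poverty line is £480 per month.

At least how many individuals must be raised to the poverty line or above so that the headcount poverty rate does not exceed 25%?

3 of the 11 individuals are poor, so H = 3/11 = 0.273.
A headcount ratio of at most 25% allows at most ⌊0.25 × 11⌋ = 2 poor individuals.
So at least 3 − 2 = 1 must be lifted.

1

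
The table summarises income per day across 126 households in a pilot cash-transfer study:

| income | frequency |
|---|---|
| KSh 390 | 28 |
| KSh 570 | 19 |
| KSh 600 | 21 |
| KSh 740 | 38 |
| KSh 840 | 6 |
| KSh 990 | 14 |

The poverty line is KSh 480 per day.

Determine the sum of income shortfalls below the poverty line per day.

Incomes under z: 28×KSh 390 (q = 28 of N = 126).
Individual gaps: 28×(480−390) = 2520.
Aggregate gap = KSh 2,520.

KSh 2,520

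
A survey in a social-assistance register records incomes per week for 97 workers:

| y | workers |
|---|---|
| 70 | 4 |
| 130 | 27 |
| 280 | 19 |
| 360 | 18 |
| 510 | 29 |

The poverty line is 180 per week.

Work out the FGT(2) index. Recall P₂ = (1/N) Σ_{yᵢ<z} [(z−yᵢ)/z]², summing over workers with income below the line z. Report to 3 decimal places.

0.037

Incomes under z: 4×70, 27×130 (q = 31 of N = 97).
Gap ratios (z−y)/z: (180−70)/180 = 0.6111 (×4); (180−130)/180 = 0.2778 (×27).
Squared: 0.3735 (×4); 0.0772 (×27).
Sum = 3.577160; P₂ = 3.577160 / 97 = 0.037.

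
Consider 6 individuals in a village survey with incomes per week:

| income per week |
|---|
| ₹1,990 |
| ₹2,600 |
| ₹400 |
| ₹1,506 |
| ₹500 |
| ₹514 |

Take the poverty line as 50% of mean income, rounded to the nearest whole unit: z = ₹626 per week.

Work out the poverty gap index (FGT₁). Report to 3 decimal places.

0.124

Below the line: ₹400, ₹500, ₹514 (q = 3 of N = 6).
Shortfall ratios: (626−400)/626 = 0.3610; (626−500)/626 = 0.2013; (626−514)/626 = 0.1789.
Sum of shortfalls = 0.741214; P₁ averages over all N: 0.741214 / 6 = 0.124.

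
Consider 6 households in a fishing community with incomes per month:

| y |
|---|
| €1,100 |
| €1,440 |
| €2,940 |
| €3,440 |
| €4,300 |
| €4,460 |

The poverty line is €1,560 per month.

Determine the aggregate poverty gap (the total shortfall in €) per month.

€580

Below z: €1,100, €1,440 (q = 2 of N = 6).
Individual gaps: 1560−1100 = 460; 1560−1440 = 120.
Aggregate gap = €580.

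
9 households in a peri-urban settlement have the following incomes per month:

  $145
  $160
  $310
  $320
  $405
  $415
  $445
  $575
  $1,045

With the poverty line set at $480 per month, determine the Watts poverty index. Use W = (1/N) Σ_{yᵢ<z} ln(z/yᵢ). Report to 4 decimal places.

Poor units: $145, $160, $310, $320, $405, $415, $445 (q = 7 of N = 9).
Log gaps: ln(480/145) = 1.1971; ln(480/160) = 1.0986; ln(480/310) = 0.4372; ln(480/320) = 0.4055; ln(480/405) = 0.1699; ln(480/415) = 0.1455; ln(480/445) = 0.0757.
W = 3.529462 / 9 = 0.3922.

0.3922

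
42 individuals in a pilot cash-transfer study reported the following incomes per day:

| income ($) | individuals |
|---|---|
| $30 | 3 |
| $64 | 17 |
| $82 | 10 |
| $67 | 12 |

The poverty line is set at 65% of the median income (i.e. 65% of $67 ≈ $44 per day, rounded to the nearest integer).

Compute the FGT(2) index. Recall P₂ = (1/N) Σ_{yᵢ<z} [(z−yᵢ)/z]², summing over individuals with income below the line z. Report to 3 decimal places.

Incomes under z: 3×$30 (q = 3 of N = 42).
Normalized shortfalls: (44−30)/44 = 0.3182 (×3).
Squared: 0.1012 (×3).
Sum = 0.303719; P₂ = 0.303719 / 42 = 0.007.

0.007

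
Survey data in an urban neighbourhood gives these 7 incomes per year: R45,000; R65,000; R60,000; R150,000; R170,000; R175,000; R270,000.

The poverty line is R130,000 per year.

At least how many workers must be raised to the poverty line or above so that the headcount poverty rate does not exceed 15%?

2

Currently q = 3 of N = 7 are below the line (H = 0.429).
A headcount ratio of at most 15% allows at most ⌊0.15 × 7⌋ = 1 poor workers.
So at least 3 − 1 = 2 must be lifted.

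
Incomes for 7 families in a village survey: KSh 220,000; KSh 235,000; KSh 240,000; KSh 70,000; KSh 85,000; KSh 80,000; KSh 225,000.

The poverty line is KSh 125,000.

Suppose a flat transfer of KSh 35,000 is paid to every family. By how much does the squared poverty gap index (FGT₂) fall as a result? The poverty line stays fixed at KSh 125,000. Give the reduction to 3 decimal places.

Before: below the line — KSh 70,000, KSh 80,000, KSh 85,000; squared poverty gap index (FGT₂) = 0.06080.
After the KSh 35,000 transfer: below the line — KSh 105,000, KSh 115,000, KSh 120,000; squared poverty gap index (FGT₂) = 0.00480.
Reduction = 0.06080 − 0.00480 = 0.056.

0.056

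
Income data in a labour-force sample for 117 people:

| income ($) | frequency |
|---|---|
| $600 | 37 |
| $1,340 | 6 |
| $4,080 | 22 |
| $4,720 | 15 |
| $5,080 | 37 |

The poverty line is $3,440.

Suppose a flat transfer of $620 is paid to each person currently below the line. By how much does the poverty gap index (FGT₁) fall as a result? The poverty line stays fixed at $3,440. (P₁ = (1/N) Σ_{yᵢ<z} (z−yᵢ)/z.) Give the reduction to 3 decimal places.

0.066

Before: below the line — 37×$600, 6×$1,340; poverty gap index (FGT₁) = 0.29239.
After the $620 transfer: below the line — 37×$1,220, 6×$1,960; poverty gap index (FGT₁) = 0.22615.
Reduction = 0.29239 − 0.22615 = 0.066.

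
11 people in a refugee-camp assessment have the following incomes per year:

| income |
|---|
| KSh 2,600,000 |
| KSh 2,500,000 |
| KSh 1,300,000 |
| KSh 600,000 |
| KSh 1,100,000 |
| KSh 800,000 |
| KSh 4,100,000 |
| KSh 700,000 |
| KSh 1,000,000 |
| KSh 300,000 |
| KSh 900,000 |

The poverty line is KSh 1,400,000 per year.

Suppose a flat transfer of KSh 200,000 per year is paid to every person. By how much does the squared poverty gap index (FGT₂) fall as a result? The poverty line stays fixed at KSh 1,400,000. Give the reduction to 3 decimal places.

0.069

Before: below the line — KSh 300,000, KSh 600,000, KSh 700,000, KSh 800,000, KSh 900,000, KSh 1,000,000, KSh 1,100,000, KSh 1,300,000; squared poverty gap index (FGT₂) = 0.14889.
After the KSh 200,000 transfer: below the line — KSh 500,000, KSh 800,000, KSh 900,000, KSh 1,000,000, KSh 1,100,000, KSh 1,200,000, KSh 1,300,000; squared poverty gap index (FGT₂) = 0.07978.
Reduction = 0.14889 − 0.07978 = 0.069.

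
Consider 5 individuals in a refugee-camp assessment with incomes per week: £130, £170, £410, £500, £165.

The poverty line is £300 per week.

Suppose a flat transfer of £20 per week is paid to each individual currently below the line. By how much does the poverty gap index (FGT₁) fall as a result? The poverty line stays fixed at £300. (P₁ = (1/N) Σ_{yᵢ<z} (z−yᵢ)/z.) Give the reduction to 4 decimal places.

0.0400

Before: below the line — £130, £165, £170; poverty gap index (FGT₁) = 0.290000.
After the £20 transfer: below the line — £150, £185, £190; poverty gap index (FGT₁) = 0.250000.
Reduction = 0.290000 − 0.250000 = 0.0400.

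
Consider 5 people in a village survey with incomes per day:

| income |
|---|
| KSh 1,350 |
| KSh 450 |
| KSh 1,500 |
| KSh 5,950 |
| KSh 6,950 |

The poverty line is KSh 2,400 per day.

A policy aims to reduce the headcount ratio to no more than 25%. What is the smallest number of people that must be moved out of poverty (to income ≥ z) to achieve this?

2

Currently q = 3 of N = 5 are below the line (H = 0.600).
A headcount ratio of at most 25% allows at most ⌊0.25 × 5⌋ = 1 poor people.
So at least 3 − 1 = 2 must be lifted.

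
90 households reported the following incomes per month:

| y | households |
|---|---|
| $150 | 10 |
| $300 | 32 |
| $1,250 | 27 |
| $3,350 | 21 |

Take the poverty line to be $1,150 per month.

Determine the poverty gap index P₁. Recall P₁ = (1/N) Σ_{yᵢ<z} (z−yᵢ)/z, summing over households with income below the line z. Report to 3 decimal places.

0.359

Incomes under z: 10×$150, 32×$300 (q = 42 of N = 90).
Gap ratios (z−y)/z: (1150−150)/1150 = 0.8696 (×10); (1150−300)/1150 = 0.7391 (×32).
Sum of shortfalls = 32.347826; P₁ averages over all N: 32.347826 / 90 = 0.359.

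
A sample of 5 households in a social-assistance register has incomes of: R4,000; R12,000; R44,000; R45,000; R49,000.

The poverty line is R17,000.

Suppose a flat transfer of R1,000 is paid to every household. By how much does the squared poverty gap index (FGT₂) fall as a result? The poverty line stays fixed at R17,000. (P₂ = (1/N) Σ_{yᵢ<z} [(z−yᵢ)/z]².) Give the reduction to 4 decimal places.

0.0235

Before: below the line — R4,000, R12,000; squared poverty gap index (FGT₂) = 0.134256.
After the R1,000 transfer: below the line — R5,000, R13,000; squared poverty gap index (FGT₂) = 0.110727.
Reduction = 0.134256 − 0.110727 = 0.0235.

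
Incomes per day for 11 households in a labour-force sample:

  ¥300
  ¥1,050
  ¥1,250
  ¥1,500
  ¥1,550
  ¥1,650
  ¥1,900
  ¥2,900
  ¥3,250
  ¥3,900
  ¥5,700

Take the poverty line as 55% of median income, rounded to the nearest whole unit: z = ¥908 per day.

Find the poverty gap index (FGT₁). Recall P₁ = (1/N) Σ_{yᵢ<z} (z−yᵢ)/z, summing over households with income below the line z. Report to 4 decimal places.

0.0609

Below the line: ¥300 (q = 1 of N = 11).
Gap ratios (z−y)/z: (908−300)/908 = 0.6696.
Sum of shortfalls = 0.669604; P₁ averages over all N: 0.669604 / 11 = 0.0609.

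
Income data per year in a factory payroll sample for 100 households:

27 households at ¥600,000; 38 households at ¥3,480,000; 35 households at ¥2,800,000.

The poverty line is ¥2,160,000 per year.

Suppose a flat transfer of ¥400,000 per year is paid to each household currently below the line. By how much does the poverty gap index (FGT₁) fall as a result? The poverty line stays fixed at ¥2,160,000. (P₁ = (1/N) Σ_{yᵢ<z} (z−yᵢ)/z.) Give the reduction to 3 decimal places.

Before: below the line — 27×¥600,000; poverty gap index (FGT₁) = 0.19500.
After the ¥400,000 transfer: below the line — 27×¥1,000,000; poverty gap index (FGT₁) = 0.14500.
Reduction = 0.19500 − 0.14500 = 0.050.

0.050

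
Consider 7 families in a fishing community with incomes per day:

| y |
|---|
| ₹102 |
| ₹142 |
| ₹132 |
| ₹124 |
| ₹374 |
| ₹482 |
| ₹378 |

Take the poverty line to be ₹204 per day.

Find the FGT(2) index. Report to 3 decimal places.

Incomes under z: ₹102, ₹124, ₹132, ₹142 (q = 4 of N = 7).
Normalized shortfalls: (204−102)/204 = 0.5000; (204−124)/204 = 0.3922; (204−132)/204 = 0.3529; (204−142)/204 = 0.3039.
Squared: 0.2500; 0.1538; 0.1246; 0.0924.
Sum = 0.620723; P₂ = 0.620723 / 7 = 0.089.

0.089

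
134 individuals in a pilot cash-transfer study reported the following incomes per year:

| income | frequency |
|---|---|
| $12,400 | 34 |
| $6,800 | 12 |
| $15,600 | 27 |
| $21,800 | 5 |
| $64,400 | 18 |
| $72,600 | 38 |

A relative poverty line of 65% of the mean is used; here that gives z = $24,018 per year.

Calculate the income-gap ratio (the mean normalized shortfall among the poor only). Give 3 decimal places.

0.448

Below z: 12×$6,800, 34×$12,400, 27×$15,600, 5×$21,800 (q = 78 of N = 134).
Relative gaps: 0.7169 (×12), 0.4837 (×34), 0.3505 (×27), 0.0923 (×5); sum = 34.973936.
I averages over the q = 78 poor units only: 34.973936 / 78 = 0.448.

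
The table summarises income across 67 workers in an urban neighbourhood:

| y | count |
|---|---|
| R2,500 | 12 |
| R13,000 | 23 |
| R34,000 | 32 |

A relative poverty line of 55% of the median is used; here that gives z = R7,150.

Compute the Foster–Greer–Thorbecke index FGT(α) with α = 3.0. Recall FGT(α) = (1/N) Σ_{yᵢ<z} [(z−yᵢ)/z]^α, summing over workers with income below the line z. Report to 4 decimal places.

Poor units: 12×R2,500 (q = 12 of N = 67).
Gap ratios (z−y)/z: (7150−2500)/7150 = 0.6503 (×12).
Raised to α = 3.0: 0.27507 (×12).
Sum = 3.300821; FGT(3.0) = 3.300821 / 67 = 0.0493.

0.0493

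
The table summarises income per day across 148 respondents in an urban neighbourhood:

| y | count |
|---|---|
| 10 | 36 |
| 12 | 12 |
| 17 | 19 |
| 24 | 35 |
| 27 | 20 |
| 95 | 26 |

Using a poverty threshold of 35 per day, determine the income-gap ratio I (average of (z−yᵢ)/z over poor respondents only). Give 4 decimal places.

Incomes under z: 36×10, 12×12, 19×17, 35×24, 20×27 (q = 122 of N = 148).
Shortfall ratios (z−y)/z: 0.7143 (×36), 0.6571 (×12), 0.5143 (×19), 0.3143 (×35), 0.2286 (×20); sum = 58.942857.
The income-gap ratio divides by q (the poor only): 58.942857 / 122 = 0.4831.

0.4831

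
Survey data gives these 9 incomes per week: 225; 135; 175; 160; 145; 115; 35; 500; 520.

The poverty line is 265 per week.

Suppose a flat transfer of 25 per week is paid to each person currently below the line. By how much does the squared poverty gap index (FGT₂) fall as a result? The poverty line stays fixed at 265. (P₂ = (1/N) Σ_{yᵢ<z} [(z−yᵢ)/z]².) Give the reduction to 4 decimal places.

0.0615

Before: below the line — 35, 115, 135, 145, 160, 175, 225; squared poverty gap index (FGT₂) = 0.201614.
After the 25 transfer: below the line — 60, 140, 160, 170, 185, 200, 250; squared poverty gap index (FGT₂) = 0.140105.
Reduction = 0.201614 − 0.140105 = 0.0615.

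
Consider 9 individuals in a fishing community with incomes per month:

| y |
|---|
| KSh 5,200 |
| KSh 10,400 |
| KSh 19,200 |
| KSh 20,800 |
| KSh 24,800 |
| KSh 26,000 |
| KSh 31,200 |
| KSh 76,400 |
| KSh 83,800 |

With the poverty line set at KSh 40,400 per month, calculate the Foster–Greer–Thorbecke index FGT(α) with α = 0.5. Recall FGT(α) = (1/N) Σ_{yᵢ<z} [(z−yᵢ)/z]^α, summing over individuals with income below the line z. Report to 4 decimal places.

0.5457

Incomes under z: KSh 5,200, KSh 10,400, KSh 19,200, KSh 20,800, KSh 24,800, KSh 26,000, KSh 31,200 (q = 7 of N = 9).
Shortfall ratios: (40400−5200)/40400 = 0.8713; (40400−10400)/40400 = 0.7426; (40400−19200)/40400 = 0.5248; (40400−20800)/40400 = 0.4851; (40400−24800)/40400 = 0.3861; (40400−26000)/40400 = 0.3564; (40400−31200)/40400 = 0.2277.
Raised to α = 0.5: 0.93343; 0.86173; 0.72440; 0.69653; 0.62140; 0.59702; 0.47720.
Sum = 4.911705; FGT(0.5) = 4.911705 / 9 = 0.5457.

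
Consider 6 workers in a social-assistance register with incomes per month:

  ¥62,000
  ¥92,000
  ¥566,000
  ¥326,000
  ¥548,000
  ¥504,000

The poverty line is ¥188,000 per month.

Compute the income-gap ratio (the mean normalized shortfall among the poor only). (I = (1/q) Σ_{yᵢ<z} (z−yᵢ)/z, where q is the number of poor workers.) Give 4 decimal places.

Below z: ¥62,000, ¥92,000 (q = 2 of N = 6).
Relative gaps: 0.6702, 0.5106; sum = 1.180851.
The income-gap ratio divides by q (the poor only): 1.180851 / 2 = 0.5904.

0.5904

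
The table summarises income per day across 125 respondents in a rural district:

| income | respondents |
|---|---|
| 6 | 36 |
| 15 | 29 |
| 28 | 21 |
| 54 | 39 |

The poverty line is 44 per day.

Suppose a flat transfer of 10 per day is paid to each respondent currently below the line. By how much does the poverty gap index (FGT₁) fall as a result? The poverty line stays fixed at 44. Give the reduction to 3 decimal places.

Before: below the line — 36×6, 29×15, 21×28; poverty gap index (FGT₁) = 0.46273.
After the 10 transfer: below the line — 36×16, 29×25, 21×38; poverty gap index (FGT₁) = 0.30636.
Reduction = 0.46273 − 0.30636 = 0.156.

0.156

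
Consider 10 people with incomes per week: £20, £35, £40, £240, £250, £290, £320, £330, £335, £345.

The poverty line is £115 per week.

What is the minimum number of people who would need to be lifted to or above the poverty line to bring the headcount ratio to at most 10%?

2

3 of the 10 people are poor, so H = 3/10 = 0.300.
A headcount ratio of at most 10% allows at most ⌊0.10 × 10⌋ = 1 poor people.
So at least 3 − 1 = 2 must be lifted.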